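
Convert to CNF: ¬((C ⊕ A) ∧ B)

¬((C ⊕ A) ∧ B)
≡ ¬((C ∨ A) ∧ ¬(C ∧ A) ∧ B)   — expand ⊕
≡ ¬(C ∨ A) ∨ ¬¬(C ∧ A) ∨ ¬B   — De Morgan
≡ (¬C ∧ ¬A) ∨ ¬¬(C ∧ A) ∨ ¬B   — De Morgan
≡ (¬C ∧ ¬A) ∨ (C ∧ A) ∨ ¬B   — double negation
≡ (¬C ∨ C ∨ ¬B) ∧ (¬C ∨ A ∨ ¬B) ∧ (¬A ∨ C ∨ ¬B) ∧ (¬A ∨ A ∨ ¬B)   — distribute ∨ over ∧
≡ (¬C ∨ A ∨ ¬B) ∧ (¬A ∨ C ∨ ¬B)   — simplify

(¬C ∨ A ∨ ¬B) ∧ (¬A ∨ C ∨ ¬B)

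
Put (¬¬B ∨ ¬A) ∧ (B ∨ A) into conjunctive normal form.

(B ∨ ¬A) ∧ (B ∨ A)

(¬¬B ∨ ¬A) ∧ (B ∨ A)
≡ (B ∨ ¬A) ∧ (B ∨ A)   (double negation)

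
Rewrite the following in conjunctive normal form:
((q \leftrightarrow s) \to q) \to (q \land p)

(\lnot s \lor q) \land (\lnot q \lor p)

((q \leftrightarrow s) \to q) \to (q \land p)
≡ \lnot ((q \leftrightarrow s) \to q) \lor (q \land p)   [eliminate \to]
≡ \lnot (\lnot (q \leftrightarrow s) \lor q) \lor (q \land p)   [eliminate \to]
≡ \lnot (\lnot ((q \to s) \land (s \to q)) \lor q) \lor (q \land p)   [eliminate \leftrightarrow]
≡ \lnot (\lnot ((\lnot q \lor s) \land (s \to q)) \lor q) \lor (q \land p)   [eliminate \to]
≡ \lnot (\lnot ((\lnot q \lor s) \land (\lnot s \lor q)) \lor q) \lor (q \land p)   [eliminate \to]
≡ (\lnot \lnot ((\lnot q \lor s) \land (\lnot s \lor q)) \land \lnot q) \lor (q \land p)   [De Morgan]
≡ ((\lnot q \lor s) \land (\lnot s \lor q) \land \lnot q) \lor (q \land p)   [double negation]
≡ (\lnot q \lor s \lor q) \land (\lnot q \lor s \lor p) \land (\lnot s \lor q \lor q) \land (\lnot s \lor q \lor p) \land (\lnot q \lor q) \land (\lnot q \lor p)   [distribute \lor over \land]
≡ (\lnot s \lor q) \land (\lnot q \lor p)   [simplify]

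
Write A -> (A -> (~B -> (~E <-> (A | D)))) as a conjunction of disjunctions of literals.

~A | B | ~E

A -> (A -> (~B -> (~E <-> (A | D))))
≡ ~A | (A -> (~B -> (~E <-> (A | D))))   [eliminate ->]
≡ ~A | ~A | (~B -> (~E <-> (A | D)))   [eliminate ->]
≡ ~A | ~A | ~~B | (~E <-> (A | D))   [eliminate ->]
≡ ~A | ~A | ~~B | ((~E -> (A | D)) & ((A | D) -> ~E))   [eliminate <->]
≡ ~A | ~A | ~~B | ((~~E | A | D) & ((A | D) -> ~E))   [eliminate ->]
≡ ~A | ~A | ~~B | ((~~E | A | D) & (~(A | D) | ~E))   [eliminate ->]
≡ ~A | ~A | B | ((~~E | A | D) & (~(A | D) | ~E))   [double negation]
≡ ~A | ~A | B | ((E | A | D) & (~(A | D) | ~E))   [double negation]
≡ ~A | ~A | B | ((E | A | D) & ((~A & ~D) | ~E))   [De Morgan]
≡ (~A | ~A | B | E | A | D) & (~A | ~A | B | ~A | ~E) & (~A | ~A | B | ~D | ~E)   [distribute | over &]
≡ ~A | B | ~E   [simplify]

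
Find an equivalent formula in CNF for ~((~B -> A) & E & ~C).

~((~B -> A) & E & ~C)
⇔ ~((~~B | A) & E & ~C)   (eliminate ->)
⇔ ~(~~B | A) | ~E | ~~C   (De Morgan)
⇔ (~~~B & ~A) | ~E | ~~C   (De Morgan)
⇔ (~B & ~A) | ~E | ~~C   (double negation)
⇔ (~B & ~A) | ~E | C   (double negation)
⇔ (~B | ~E | C) & (~A | ~E | C)   (distribute | over &)

(~B | ~E | C) & (~A | ~E | C)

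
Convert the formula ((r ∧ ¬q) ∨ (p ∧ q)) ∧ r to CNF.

(¬q ∨ p) ∧ r

((r ∧ ¬q) ∨ (p ∧ q)) ∧ r
⇔ (r ∨ p) ∧ (r ∨ q) ∧ (¬q ∨ p) ∧ (¬q ∨ q) ∧ r   — distribute ∨ over ∧
⇔ (¬q ∨ p) ∧ r   — simplify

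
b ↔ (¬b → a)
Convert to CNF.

b ↔ (¬b → a)
≡ (b → (¬b → a)) ∧ ((¬b → a) → b)   [eliminate ↔]
≡ (¬b ∨ (¬b → a)) ∧ ((¬b → a) → b)   [eliminate →]
≡ (¬b ∨ ¬¬b ∨ a) ∧ ((¬b → a) → b)   [eliminate →]
≡ (¬b ∨ ¬¬b ∨ a) ∧ (¬(¬b → a) ∨ b)   [eliminate →]
≡ (¬b ∨ ¬¬b ∨ a) ∧ (¬(¬¬b ∨ a) ∨ b)   [eliminate →]
≡ (¬b ∨ b ∨ a) ∧ (¬(¬¬b ∨ a) ∨ b)   [double negation]
≡ (¬b ∨ b ∨ a) ∧ ((¬¬¬b ∧ ¬a) ∨ b)   [De Morgan]
≡ (¬b ∨ b ∨ a) ∧ ((¬b ∧ ¬a) ∨ b)   [double negation]
≡ (¬b ∨ b ∨ a) ∧ (¬b ∨ b) ∧ (¬a ∨ b)   [distribute ∨ over ∧]
≡ ¬a ∨ b   [simplify]

¬a ∨ b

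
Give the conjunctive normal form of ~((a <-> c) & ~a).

a | c

~((a <-> c) & ~a)
⇔ ~((a -> c) & (c -> a) & ~a)   (eliminate <->)
⇔ ~((~a | c) & (c -> a) & ~a)   (eliminate ->)
⇔ ~((~a | c) & (~c | a) & ~a)   (eliminate ->)
⇔ ~(~a | c) | ~(~c | a) | ~~a   (De Morgan)
⇔ (~~a & ~c) | ~(~c | a) | ~~a   (De Morgan)
⇔ (a & ~c) | ~(~c | a) | ~~a   (double negation)
⇔ (a & ~c) | (~~c & ~a) | ~~a   (De Morgan)
⇔ (a & ~c) | (c & ~a) | ~~a   (double negation)
⇔ (a & ~c) | (c & ~a) | a   (double negation)
⇔ (a | c | a) & (a | ~a | a) & (~c | c | a) & (~c | ~a | a)   (distribute | over &)
⇔ a | c   (simplify)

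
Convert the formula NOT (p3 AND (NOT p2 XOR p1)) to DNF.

NOT (p3 AND (NOT p2 XOR p1))
⇔ NOT (p3 AND ((NOT p2 AND NOT p1) OR (NOT NOT p2 AND p1)))   (expand XOR)
⇔ NOT p3 OR NOT ((NOT p2 AND NOT p1) OR (NOT NOT p2 AND p1))   (De Morgan)
⇔ NOT p3 OR (NOT (NOT p2 AND NOT p1) AND NOT (NOT NOT p2 AND p1))   (De Morgan)
⇔ NOT p3 OR ((NOT NOT p2 OR NOT NOT p1) AND NOT (NOT NOT p2 AND p1))   (De Morgan)
⇔ NOT p3 OR ((p2 OR NOT NOT p1) AND NOT (NOT NOT p2 AND p1))   (double negation)
⇔ NOT p3 OR ((p2 OR p1) AND NOT (NOT NOT p2 AND p1))   (double negation)
⇔ NOT p3 OR ((p2 OR p1) AND (NOT NOT NOT p2 OR NOT p1))   (De Morgan)
⇔ NOT p3 OR ((p2 OR p1) AND (NOT p2 OR NOT p1))   (double negation)
⇔ NOT p3 OR (p2 AND NOT p2) OR (p2 AND NOT p1) OR (p1 AND NOT p2) OR (p1 AND NOT p1)   (distribute AND over OR)
⇔ NOT p3 OR (p2 AND NOT p1) OR (p1 AND NOT p2)   (simplify)

NOT p3 OR (p2 AND NOT p1) OR (p1 AND NOT p2)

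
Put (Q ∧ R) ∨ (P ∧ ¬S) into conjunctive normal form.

(Q ∨ P) ∧ (Q ∨ ¬S) ∧ (R ∨ P) ∧ (R ∨ ¬S)

(Q ∧ R) ∨ (P ∧ ¬S)
≡ (Q ∨ P) ∧ (Q ∨ ¬S) ∧ (R ∨ P) ∧ (R ∨ ¬S)   [distribute ∨ over ∧]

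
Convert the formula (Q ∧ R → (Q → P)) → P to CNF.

(Q ∨ P) ∧ (R ∨ P)

(Q ∧ R → (Q → P)) → P
≡ ¬(Q ∧ R → (Q → P)) ∨ P   [eliminate →]
≡ ¬(¬(Q ∧ R) ∨ (Q → P)) ∨ P   [eliminate →]
≡ ¬(¬(Q ∧ R) ∨ ¬Q ∨ P) ∨ P   [eliminate →]
≡ ¬¬(Q ∧ R) ∧ ¬¬Q ∧ ¬P ∨ P   [De Morgan]
≡ Q ∧ R ∧ ¬¬Q ∧ ¬P ∨ P   [double negation]
≡ Q ∧ R ∧ Q ∧ ¬P ∨ P   [double negation]
≡ (Q ∨ P) ∧ (R ∨ P) ∧ (Q ∨ P) ∧ (¬P ∨ P)   [distribute ∨ over ∧]
≡ (Q ∨ P) ∧ (R ∨ P)   [simplify]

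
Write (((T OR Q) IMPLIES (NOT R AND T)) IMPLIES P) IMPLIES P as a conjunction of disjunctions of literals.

(NOT T OR NOT R OR P) AND (NOT Q OR NOT R OR P) AND (NOT Q OR T OR P)

(((T OR Q) IMPLIES (NOT R AND T)) IMPLIES P) IMPLIES P
≡ NOT (((T OR Q) IMPLIES (NOT R AND T)) IMPLIES P) OR P   [eliminate IMPLIES]
≡ NOT (NOT ((T OR Q) IMPLIES (NOT R AND T)) OR P) OR P   [eliminate IMPLIES]
≡ NOT (NOT (NOT (T OR Q) OR (NOT R AND T)) OR P) OR P   [eliminate IMPLIES]
≡ (NOT NOT (NOT (T OR Q) OR (NOT R AND T)) AND NOT P) OR P   [De Morgan]
≡ ((NOT (T OR Q) OR (NOT R AND T)) AND NOT P) OR P   [double negation]
≡ (((NOT T AND NOT Q) OR (NOT R AND T)) AND NOT P) OR P   [De Morgan]
≡ (NOT T OR NOT R OR P) AND (NOT T OR T OR P) AND (NOT Q OR NOT R OR P) AND (NOT Q OR T OR P) AND (NOT P OR P)   [distribute OR over AND]
≡ (NOT T OR NOT R OR P) AND (NOT Q OR NOT R OR P) AND (NOT Q OR T OR P)   [simplify]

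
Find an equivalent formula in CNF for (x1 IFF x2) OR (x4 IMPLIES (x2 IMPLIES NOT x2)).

(x1 IFF x2) OR (x4 IMPLIES (x2 IMPLIES NOT x2))
≡ ((x1 IMPLIES x2) AND (x2 IMPLIES x1)) OR (x4 IMPLIES (x2 IMPLIES NOT x2))
≡ ((NOT x1 OR x2) AND (x2 IMPLIES x1)) OR (x4 IMPLIES (x2 IMPLIES NOT x2))
≡ ((NOT x1 OR x2) AND (NOT x2 OR x1)) OR (x4 IMPLIES (x2 IMPLIES NOT x2))
≡ ((NOT x1 OR x2) AND (NOT x2 OR x1)) OR NOT x4 OR (x2 IMPLIES NOT x2)
≡ ((NOT x1 OR x2) AND (NOT x2 OR x1)) OR NOT x4 OR NOT x2 OR NOT x2
≡ (NOT x1 OR x2 OR NOT x4 OR NOT x2 OR NOT x2) AND (NOT x2 OR x1 OR NOT x4 OR NOT x2 OR NOT x2)
≡ NOT x2 OR x1 OR NOT x4

NOT x2 OR x1 OR NOT x4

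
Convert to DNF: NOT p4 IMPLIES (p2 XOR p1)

p4 OR (p2 AND NOT p1) OR (NOT p2 AND p1)

NOT p4 IMPLIES (p2 XOR p1)
⇔ NOT NOT p4 OR (p2 XOR p1)
⇔ NOT NOT p4 OR (p2 AND NOT p1) OR (NOT p2 AND p1)
⇔ p4 OR (p2 AND NOT p1) OR (NOT p2 AND p1)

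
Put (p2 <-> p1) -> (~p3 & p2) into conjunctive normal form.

(p2 <-> p1) -> (~p3 & p2)
⇔ ~(p2 <-> p1) | (~p3 & p2)   [eliminate ->]
⇔ ~((p2 -> p1) & (p1 -> p2)) | (~p3 & p2)   [eliminate <->]
⇔ ~((~p2 | p1) & (p1 -> p2)) | (~p3 & p2)   [eliminate ->]
⇔ ~((~p2 | p1) & (~p1 | p2)) | (~p3 & p2)   [eliminate ->]
⇔ ~(~p2 | p1) | ~(~p1 | p2) | (~p3 & p2)   [De Morgan]
⇔ (~~p2 & ~p1) | ~(~p1 | p2) | (~p3 & p2)   [De Morgan]
⇔ (p2 & ~p1) | ~(~p1 | p2) | (~p3 & p2)   [double negation]
⇔ (p2 & ~p1) | (~~p1 & ~p2) | (~p3 & p2)   [De Morgan]
⇔ (p2 & ~p1) | (p1 & ~p2) | (~p3 & p2)   [double negation]
⇔ (p2 | p1 | ~p3) & (p2 | p1 | p2) & (p2 | ~p2 | ~p3) & (p2 | ~p2 | p2) & (~p1 | p1 | ~p3) & (~p1 | p1 | p2) & (~p1 | ~p2 | ~p3) & (~p1 | ~p2 | p2)   [distribute | over &]
⇔ (p2 | p1) & (~p1 | ~p2 | ~p3)   [simplify]

(p2 | p1) & (~p1 | ~p2 | ~p3)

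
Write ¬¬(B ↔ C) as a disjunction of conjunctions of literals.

¬¬(B ↔ C)
≡ ¬¬((B → C) ∧ (C → B))   — eliminate ↔
≡ ¬¬((¬B ∨ C) ∧ (C → B))   — eliminate →
≡ ¬¬((¬B ∨ C) ∧ (¬C ∨ B))   — eliminate →
≡ (¬B ∨ C) ∧ (¬C ∨ B)   — double negation
≡ (¬B ∧ ¬C) ∨ (¬B ∧ B) ∨ (C ∧ ¬C) ∨ (C ∧ B)   — distribute ∧ over ∨
≡ (¬B ∧ ¬C) ∨ (C ∧ B)   — simplify

(¬B ∧ ¬C) ∨ (C ∧ B)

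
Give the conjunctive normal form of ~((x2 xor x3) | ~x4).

~((x2 xor x3) | ~x4)
= ~(((x2 | x3) & ~(x2 & x3)) | ~x4)   (expand xor)
= ~((x2 | x3) & ~(x2 & x3)) & ~~x4   (De Morgan)
= (~(x2 | x3) | ~~(x2 & x3)) & ~~x4   (De Morgan)
= ((~x2 & ~x3) | ~~(x2 & x3)) & ~~x4   (De Morgan)
= ((~x2 & ~x3) | (x2 & x3)) & ~~x4   (double negation)
= ((~x2 & ~x3) | (x2 & x3)) & x4   (double negation)
= (~x2 | x2) & (~x2 | x3) & (~x3 | x2) & (~x3 | x3) & x4   (distribute | over &)
= (~x2 | x3) & (~x3 | x2) & x4   (simplify)

(~x2 | x3) & (~x3 | x2) & x4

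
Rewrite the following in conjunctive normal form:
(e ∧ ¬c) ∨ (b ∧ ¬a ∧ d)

(e ∨ b) ∧ (e ∨ ¬a) ∧ (e ∨ d) ∧ (¬c ∨ b) ∧ (¬c ∨ ¬a) ∧ (¬c ∨ d)

(e ∧ ¬c) ∨ (b ∧ ¬a ∧ d)
≡ (e ∨ b) ∧ (e ∨ ¬a) ∧ (e ∨ d) ∧ (¬c ∨ b) ∧ (¬c ∨ ¬a) ∧ (¬c ∨ d)   [distribute ∨ over ∧]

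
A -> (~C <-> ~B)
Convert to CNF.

A -> (~C <-> ~B)
≡ ~A | (~C <-> ~B)   (eliminate ->)
≡ ~A | ((~C -> ~B) & (~B -> ~C))   (eliminate <->)
≡ ~A | ((~~C | ~B) & (~B -> ~C))   (eliminate ->)
≡ ~A | ((~~C | ~B) & (~~B | ~C))   (eliminate ->)
≡ ~A | ((C | ~B) & (~~B | ~C))   (double negation)
≡ ~A | ((C | ~B) & (B | ~C))   (double negation)
≡ (~A | C | ~B) & (~A | B | ~C)   (distribute | over &)

(~A | C | ~B) & (~A | B | ~C)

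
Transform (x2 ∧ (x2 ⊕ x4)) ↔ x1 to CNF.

(x2 ∧ (x2 ⊕ x4)) ↔ x1
= ((x2 ∧ (x2 ⊕ x4)) → x1) ∧ (x1 → (x2 ∧ (x2 ⊕ x4)))   [eliminate ↔]
= (¬(x2 ∧ (x2 ⊕ x4)) ∨ x1) ∧ (x1 → (x2 ∧ (x2 ⊕ x4)))   [eliminate →]
= (¬(x2 ∧ (x2 ∨ x4) ∧ ¬(x2 ∧ x4)) ∨ x1) ∧ (x1 → (x2 ∧ (x2 ⊕ x4)))   [expand ⊕]
= (¬(x2 ∧ (x2 ∨ x4) ∧ ¬(x2 ∧ x4)) ∨ x1) ∧ (¬x1 ∨ (x2 ∧ (x2 ⊕ x4)))   [eliminate →]
= (¬(x2 ∧ (x2 ∨ x4) ∧ ¬(x2 ∧ x4)) ∨ x1) ∧ (¬x1 ∨ (x2 ∧ (x2 ∨ x4) ∧ ¬(x2 ∧ x4)))   [expand ⊕]
= (¬x2 ∨ ¬(x2 ∨ x4) ∨ ¬¬(x2 ∧ x4) ∨ x1) ∧ (¬x1 ∨ (x2 ∧ (x2 ∨ x4) ∧ ¬(x2 ∧ x4)))   [De Morgan]
= (¬x2 ∨ (¬x2 ∧ ¬x4) ∨ ¬¬(x2 ∧ x4) ∨ x1) ∧ (¬x1 ∨ (x2 ∧ (x2 ∨ x4) ∧ ¬(x2 ∧ x4)))   [De Morgan]
= (¬x2 ∨ (¬x2 ∧ ¬x4) ∨ (x2 ∧ x4) ∨ x1) ∧ (¬x1 ∨ (x2 ∧ (x2 ∨ x4) ∧ ¬(x2 ∧ x4)))   [double negation]
= (¬x2 ∨ (¬x2 ∧ ¬x4) ∨ (x2 ∧ x4) ∨ x1) ∧ (¬x1 ∨ (x2 ∧ (x2 ∨ x4) ∧ (¬x2 ∨ ¬x4)))   [De Morgan]
= (¬x2 ∨ ¬x2 ∨ x2 ∨ x1) ∧ (¬x2 ∨ ¬x2 ∨ x4 ∨ x1) ∧ (¬x2 ∨ ¬x4 ∨ x2 ∨ x1) ∧ (¬x2 ∨ ¬x4 ∨ x4 ∨ x1) ∧ (¬x1 ∨ x2) ∧ (¬x1 ∨ x2 ∨ x4) ∧ (¬x1 ∨ ¬x2 ∨ ¬x4)   [distribute ∨ over ∧]
= (¬x2 ∨ x4 ∨ x1) ∧ (¬x1 ∨ x2) ∧ (¬x1 ∨ ¬x2 ∨ ¬x4)   [simplify]

(¬x2 ∨ x4 ∨ x1) ∧ (¬x1 ∨ x2) ∧ (¬x1 ∨ ¬x2 ∨ ¬x4)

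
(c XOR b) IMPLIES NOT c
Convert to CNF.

(c XOR b) IMPLIES NOT c
≡ NOT (c XOR b) OR NOT c
≡ NOT ((c OR b) AND NOT (c AND b)) OR NOT c
≡ NOT (c OR b) OR NOT NOT (c AND b) OR NOT c
≡ (NOT c AND NOT b) OR NOT NOT (c AND b) OR NOT c
≡ (NOT c AND NOT b) OR (c AND b) OR NOT c
≡ (NOT c OR c OR NOT c) AND (NOT c OR b OR NOT c) AND (NOT b OR c OR NOT c) AND (NOT b OR b OR NOT c)
≡ NOT c OR b

NOT c OR b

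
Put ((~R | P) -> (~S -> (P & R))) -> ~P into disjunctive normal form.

(~R & ~S) | ~P

((~R | P) -> (~S -> (P & R))) -> ~P
≡ ~((~R | P) -> (~S -> (P & R))) | ~P   [eliminate ->]
≡ ~(~(~R | P) | (~S -> (P & R))) | ~P   [eliminate ->]
≡ ~(~(~R | P) | ~~S | (P & R)) | ~P   [eliminate ->]
≡ (~~(~R | P) & ~~~S & ~(P & R)) | ~P   [De Morgan]
≡ ((~R | P) & ~~~S & ~(P & R)) | ~P   [double negation]
≡ ((~R | P) & ~S & ~(P & R)) | ~P   [double negation]
≡ ((~R | P) & ~S & (~P | ~R)) | ~P   [De Morgan]
≡ (~R & ~S & ~P) | (~R & ~S & ~R) | (P & ~S & ~P) | (P & ~S & ~R) | ~P   [distribute & over |]
≡ (~R & ~S) | ~P   [simplify]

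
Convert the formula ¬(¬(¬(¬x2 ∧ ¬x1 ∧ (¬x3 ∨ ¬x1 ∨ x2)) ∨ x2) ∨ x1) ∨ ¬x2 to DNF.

¬(¬(¬(¬x2 ∧ ¬x1 ∧ (¬x3 ∨ ¬x1 ∨ x2)) ∨ x2) ∨ x1) ∨ ¬x2
≡ (¬¬(¬(¬x2 ∧ ¬x1 ∧ (¬x3 ∨ ¬x1 ∨ x2)) ∨ x2) ∧ ¬x1) ∨ ¬x2   — De Morgan
≡ ((¬(¬x2 ∧ ¬x1 ∧ (¬x3 ∨ ¬x1 ∨ x2)) ∨ x2) ∧ ¬x1) ∨ ¬x2   — double negation
≡ ((¬¬x2 ∨ ¬¬x1 ∨ ¬(¬x3 ∨ ¬x1 ∨ x2) ∨ x2) ∧ ¬x1) ∨ ¬x2   — De Morgan
≡ ((x2 ∨ ¬¬x1 ∨ ¬(¬x3 ∨ ¬x1 ∨ x2) ∨ x2) ∧ ¬x1) ∨ ¬x2   — double negation
≡ ((x2 ∨ x1 ∨ ¬(¬x3 ∨ ¬x1 ∨ x2) ∨ x2) ∧ ¬x1) ∨ ¬x2   — double negation
≡ ((x2 ∨ x1 ∨ (¬¬x3 ∧ ¬¬x1 ∧ ¬x2) ∨ x2) ∧ ¬x1) ∨ ¬x2   — De Morgan
≡ ((x2 ∨ x1 ∨ (x3 ∧ ¬¬x1 ∧ ¬x2) ∨ x2) ∧ ¬x1) ∨ ¬x2   — double negation
≡ ((x2 ∨ x1 ∨ (x3 ∧ x1 ∧ ¬x2) ∨ x2) ∧ ¬x1) ∨ ¬x2   — double negation
≡ (x2 ∧ ¬x1) ∨ (x1 ∧ ¬x1) ∨ (x3 ∧ x1 ∧ ¬x2 ∧ ¬x1) ∨ (x2 ∧ ¬x1) ∨ ¬x2   — distribute ∧ over ∨
≡ (x2 ∧ ¬x1) ∨ ¬x2   — simplify

(x2 ∧ ¬x1) ∨ ¬x2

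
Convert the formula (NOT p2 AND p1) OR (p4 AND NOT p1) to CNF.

(NOT p2 OR p4) AND (NOT p2 OR NOT p1) AND (p1 OR p4)

(NOT p2 AND p1) OR (p4 AND NOT p1)
≡ (NOT p2 OR p4) AND (NOT p2 OR NOT p1) AND (p1 OR p4) AND (p1 OR NOT p1)   [distribute OR over AND]
≡ (NOT p2 OR p4) AND (NOT p2 OR NOT p1) AND (p1 OR p4)   [simplify]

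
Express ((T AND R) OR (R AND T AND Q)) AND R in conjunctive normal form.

((T AND R) OR (R AND T AND Q)) AND R
≡ (T OR R) AND (T OR T) AND (T OR Q) AND (R OR R) AND (R OR T) AND (R OR Q) AND R   [distribute OR over AND]
≡ T AND R   [simplify]

T AND R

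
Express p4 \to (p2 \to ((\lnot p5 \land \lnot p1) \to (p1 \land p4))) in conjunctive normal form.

\lnot p4 \lor \lnot p2 \lor p5 \lor p1

p4 \to (p2 \to ((\lnot p5 \land \lnot p1) \to (p1 \land p4)))
≡ \lnot p4 \lor (p2 \to ((\lnot p5 \land \lnot p1) \to (p1 \land p4)))   [eliminate \to]
≡ \lnot p4 \lor \lnot p2 \lor ((\lnot p5 \land \lnot p1) \to (p1 \land p4))   [eliminate \to]
≡ \lnot p4 \lor \lnot p2 \lor \lnot (\lnot p5 \land \lnot p1) \lor (p1 \land p4)   [eliminate \to]
≡ \lnot p4 \lor \lnot p2 \lor \lnot \lnot p5 \lor \lnot \lnot p1 \lor (p1 \land p4)   [De Morgan]
≡ \lnot p4 \lor \lnot p2 \lor p5 \lor \lnot \lnot p1 \lor (p1 \land p4)   [double negation]
≡ \lnot p4 \lor \lnot p2 \lor p5 \lor p1 \lor (p1 \land p4)   [double negation]
≡ (\lnot p4 \lor \lnot p2 \lor p5 \lor p1 \lor p1) \land (\lnot p4 \lor \lnot p2 \lor p5 \lor p1 \lor p4)   [distribute \lor over \land]
≡ \lnot p4 \lor \lnot p2 \lor p5 \lor p1   [simplify]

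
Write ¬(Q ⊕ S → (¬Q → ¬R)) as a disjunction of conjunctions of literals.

¬(Q ⊕ S → (¬Q → ¬R))
≡ ¬(¬(Q ⊕ S) ∨ (¬Q → ¬R))
≡ ¬(¬(Q ∧ ¬S ∨ ¬Q ∧ S) ∨ (¬Q → ¬R))
≡ ¬(¬(Q ∧ ¬S ∨ ¬Q ∧ S) ∨ ¬¬Q ∨ ¬R)
≡ ¬¬(Q ∧ ¬S ∨ ¬Q ∧ S) ∧ ¬¬¬Q ∧ ¬¬R
≡ (Q ∧ ¬S ∨ ¬Q ∧ S) ∧ ¬¬¬Q ∧ ¬¬R
≡ (Q ∧ ¬S ∨ ¬Q ∧ S) ∧ ¬Q ∧ ¬¬R
≡ (Q ∧ ¬S ∨ ¬Q ∧ S) ∧ ¬Q ∧ R
≡ Q ∧ ¬S ∧ ¬Q ∧ R ∨ ¬Q ∧ S ∧ ¬Q ∧ R
≡ ¬Q ∧ S ∧ R

¬Q ∧ S ∧ R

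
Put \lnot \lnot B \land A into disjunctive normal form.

\lnot \lnot B \land A
≡ B \land A   (double negation)

B \land A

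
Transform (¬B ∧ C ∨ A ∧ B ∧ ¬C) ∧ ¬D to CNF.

(¬B ∧ C ∨ A ∧ B ∧ ¬C) ∧ ¬D
⇔ (¬B ∨ A) ∧ (¬B ∨ B) ∧ (¬B ∨ ¬C) ∧ (C ∨ A) ∧ (C ∨ B) ∧ (C ∨ ¬C) ∧ ¬D
⇔ (¬B ∨ A) ∧ (¬B ∨ ¬C) ∧ (C ∨ A) ∧ (C ∨ B) ∧ ¬D

(¬B ∨ A) ∧ (¬B ∨ ¬C) ∧ (C ∨ A) ∧ (C ∨ B) ∧ ¬D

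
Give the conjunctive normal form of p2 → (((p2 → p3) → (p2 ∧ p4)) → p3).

¬p2 ∨ p3

p2 → (((p2 → p3) → (p2 ∧ p4)) → p3)
≡ ¬p2 ∨ (((p2 → p3) → (p2 ∧ p4)) → p3)
≡ ¬p2 ∨ ¬((p2 → p3) → (p2 ∧ p4)) ∨ p3
≡ ¬p2 ∨ ¬(¬(p2 → p3) ∨ (p2 ∧ p4)) ∨ p3
≡ ¬p2 ∨ ¬(¬(¬p2 ∨ p3) ∨ (p2 ∧ p4)) ∨ p3
≡ ¬p2 ∨ (¬¬(¬p2 ∨ p3) ∧ ¬(p2 ∧ p4)) ∨ p3
≡ ¬p2 ∨ ((¬p2 ∨ p3) ∧ ¬(p2 ∧ p4)) ∨ p3
≡ ¬p2 ∨ ((¬p2 ∨ p3) ∧ (¬p2 ∨ ¬p4)) ∨ p3
≡ (¬p2 ∨ ¬p2 ∨ p3 ∨ p3) ∧ (¬p2 ∨ ¬p2 ∨ ¬p4 ∨ p3)
≡ ¬p2 ∨ p3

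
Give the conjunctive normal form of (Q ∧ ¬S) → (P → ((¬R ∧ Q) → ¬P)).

¬Q ∨ S ∨ ¬P ∨ R

(Q ∧ ¬S) → (P → ((¬R ∧ Q) → ¬P))
≡ ¬(Q ∧ ¬S) ∨ (P → ((¬R ∧ Q) → ¬P))   [eliminate →]
≡ ¬(Q ∧ ¬S) ∨ ¬P ∨ ((¬R ∧ Q) → ¬P)   [eliminate →]
≡ ¬(Q ∧ ¬S) ∨ ¬P ∨ ¬(¬R ∧ Q) ∨ ¬P   [eliminate →]
≡ ¬Q ∨ ¬¬S ∨ ¬P ∨ ¬(¬R ∧ Q) ∨ ¬P   [De Morgan]
≡ ¬Q ∨ S ∨ ¬P ∨ ¬(¬R ∧ Q) ∨ ¬P   [double negation]
≡ ¬Q ∨ S ∨ ¬P ∨ ¬¬R ∨ ¬Q ∨ ¬P   [De Morgan]
≡ ¬Q ∨ S ∨ ¬P ∨ R ∨ ¬Q ∨ ¬P   [double negation]
≡ ¬Q ∨ S ∨ ¬P ∨ R   [simplify]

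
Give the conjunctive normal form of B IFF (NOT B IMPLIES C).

NOT C OR B

B IFF (NOT B IMPLIES C)
⇔ (B IMPLIES (NOT B IMPLIES C)) AND ((NOT B IMPLIES C) IMPLIES B)   [eliminate IFF]
⇔ (NOT B OR (NOT B IMPLIES C)) AND ((NOT B IMPLIES C) IMPLIES B)   [eliminate IMPLIES]
⇔ (NOT B OR NOT NOT B OR C) AND ((NOT B IMPLIES C) IMPLIES B)   [eliminate IMPLIES]
⇔ (NOT B OR NOT NOT B OR C) AND (NOT (NOT B IMPLIES C) OR B)   [eliminate IMPLIES]
⇔ (NOT B OR NOT NOT B OR C) AND (NOT (NOT NOT B OR C) OR B)   [eliminate IMPLIES]
⇔ (NOT B OR B OR C) AND (NOT (NOT NOT B OR C) OR B)   [double negation]
⇔ (NOT B OR B OR C) AND ((NOT NOT NOT B AND NOT C) OR B)   [De Morgan]
⇔ (NOT B OR B OR C) AND ((NOT B AND NOT C) OR B)   [double negation]
⇔ (NOT B OR B OR C) AND (NOT B OR B) AND (NOT C OR B)   [distribute OR over AND]
⇔ NOT C OR B   [simplify]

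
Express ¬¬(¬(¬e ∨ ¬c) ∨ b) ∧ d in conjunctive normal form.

¬¬(¬(¬e ∨ ¬c) ∨ b) ∧ d
≡ (¬(¬e ∨ ¬c) ∨ b) ∧ d
≡ ((¬¬e ∧ ¬¬c) ∨ b) ∧ d
≡ ((e ∧ ¬¬c) ∨ b) ∧ d
≡ ((e ∧ c) ∨ b) ∧ d
≡ (e ∨ b) ∧ (c ∨ b) ∧ d

(e ∨ b) ∧ (c ∨ b) ∧ d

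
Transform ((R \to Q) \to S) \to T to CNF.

(\lnot R \lor Q \lor T) \land (\lnot S \lor T)

((R \to Q) \to S) \to T
⇔ \lnot ((R \to Q) \to S) \lor T   [eliminate \to]
⇔ \lnot (\lnot (R \to Q) \lor S) \lor T   [eliminate \to]
⇔ \lnot (\lnot (\lnot R \lor Q) \lor S) \lor T   [eliminate \to]
⇔ (\lnot \lnot (\lnot R \lor Q) \land \lnot S) \lor T   [De Morgan]
⇔ ((\lnot R \lor Q) \land \lnot S) \lor T   [double negation]
⇔ (\lnot R \lor Q \lor T) \land (\lnot S \lor T)   [distribute \lor over \land]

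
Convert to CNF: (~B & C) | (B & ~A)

(~B | ~A) & (C | B) & (C | ~A)

(~B & C) | (B & ~A)
⇔ (~B | B) & (~B | ~A) & (C | B) & (C | ~A)   [distribute | over &]
⇔ (~B | ~A) & (C | B) & (C | ~A)   [simplify]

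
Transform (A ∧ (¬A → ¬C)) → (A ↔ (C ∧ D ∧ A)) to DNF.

(A ∧ (¬A → ¬C)) → (A ↔ (C ∧ D ∧ A))
⇔ ¬(A ∧ (¬A → ¬C)) ∨ (A ↔ (C ∧ D ∧ A))   (eliminate →)
⇔ ¬(A ∧ (¬¬A ∨ ¬C)) ∨ (A ↔ (C ∧ D ∧ A))   (eliminate →)
⇔ ¬(A ∧ (¬¬A ∨ ¬C)) ∨ ((A → (C ∧ D ∧ A)) ∧ ((C ∧ D ∧ A) → A))   (eliminate ↔)
⇔ ¬(A ∧ (¬¬A ∨ ¬C)) ∨ ((¬A ∨ (C ∧ D ∧ A)) ∧ ((C ∧ D ∧ A) → A))   (eliminate →)
⇔ ¬(A ∧ (¬¬A ∨ ¬C)) ∨ ((¬A ∨ (C ∧ D ∧ A)) ∧ (¬(C ∧ D ∧ A) ∨ A))   (eliminate →)
⇔ ¬A ∨ ¬(¬¬A ∨ ¬C) ∨ ((¬A ∨ (C ∧ D ∧ A)) ∧ (¬(C ∧ D ∧ A) ∨ A))   (De Morgan)
⇔ ¬A ∨ (¬¬¬A ∧ ¬¬C) ∨ ((¬A ∨ (C ∧ D ∧ A)) ∧ (¬(C ∧ D ∧ A) ∨ A))   (De Morgan)
⇔ ¬A ∨ (¬A ∧ ¬¬C) ∨ ((¬A ∨ (C ∧ D ∧ A)) ∧ (¬(C ∧ D ∧ A) ∨ A))   (double negation)
⇔ ¬A ∨ (¬A ∧ C) ∨ ((¬A ∨ (C ∧ D ∧ A)) ∧ (¬(C ∧ D ∧ A) ∨ A))   (double negation)
⇔ ¬A ∨ (¬A ∧ C) ∨ ((¬A ∨ (C ∧ D ∧ A)) ∧ (¬C ∨ ¬D ∨ ¬A ∨ A))   (De Morgan)
⇔ ¬A ∨ (¬A ∧ C) ∨ (¬A ∧ ¬C) ∨ (¬A ∧ ¬D) ∨ (¬A ∧ ¬A) ∨ (¬A ∧ A) ∨ (C ∧ D ∧ A ∧ ¬C) ∨ (C ∧ D ∧ A ∧ ¬D) ∨ (C ∧ D ∧ A ∧ ¬A) ∨ (C ∧ D ∧ A ∧ A)   (distribute ∧ over ∨)
⇔ ¬A ∨ (C ∧ D ∧ A)   (simplify)

¬A ∨ (C ∧ D ∧ A)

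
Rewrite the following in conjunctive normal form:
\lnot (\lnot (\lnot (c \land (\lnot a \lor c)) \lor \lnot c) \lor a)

\lnot (\lnot (\lnot (c \land (\lnot a \lor c)) \lor \lnot c) \lor a)
⇔ \lnot \lnot (\lnot (c \land (\lnot a \lor c)) \lor \lnot c) \land \lnot a   [De Morgan]
⇔ (\lnot (c \land (\lnot a \lor c)) \lor \lnot c) \land \lnot a   [double negation]
⇔ (\lnot c \lor \lnot (\lnot a \lor c) \lor \lnot c) \land \lnot a   [De Morgan]
⇔ (\lnot c \lor (\lnot \lnot a \land \lnot c) \lor \lnot c) \land \lnot a   [De Morgan]
⇔ (\lnot c \lor (a \land \lnot c) \lor \lnot c) \land \lnot a   [double negation]
⇔ (\lnot c \lor a \lor \lnot c) \land (\lnot c \lor \lnot c \lor \lnot c) \land \lnot a   [distribute \lor over \land]
⇔ \lnot c \land \lnot a   [simplify]

\lnot c \land \lnot a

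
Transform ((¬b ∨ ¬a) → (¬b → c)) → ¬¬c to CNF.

((¬b ∨ ¬a) → (¬b → c)) → ¬¬c
⇔ ¬((¬b ∨ ¬a) → (¬b → c)) ∨ ¬¬c
⇔ ¬(¬(¬b ∨ ¬a) ∨ (¬b → c)) ∨ ¬¬c
⇔ ¬(¬(¬b ∨ ¬a) ∨ ¬¬b ∨ c) ∨ ¬¬c
⇔ (¬¬(¬b ∨ ¬a) ∧ ¬¬¬b ∧ ¬c) ∨ ¬¬c
⇔ ((¬b ∨ ¬a) ∧ ¬¬¬b ∧ ¬c) ∨ ¬¬c
⇔ ((¬b ∨ ¬a) ∧ ¬b ∧ ¬c) ∨ ¬¬c
⇔ ((¬b ∨ ¬a) ∧ ¬b ∧ ¬c) ∨ c
⇔ (¬b ∨ ¬a ∨ c) ∧ (¬b ∨ c) ∧ (¬c ∨ c)
⇔ ¬b ∨ c

¬b ∨ c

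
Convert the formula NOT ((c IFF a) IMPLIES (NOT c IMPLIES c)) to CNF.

(NOT a OR c) AND NOT c

NOT ((c IFF a) IMPLIES (NOT c IMPLIES c))
≡ NOT (NOT (c IFF a) OR (NOT c IMPLIES c))   (eliminate IMPLIES)
≡ NOT (NOT ((c IMPLIES a) AND (a IMPLIES c)) OR (NOT c IMPLIES c))   (eliminate IFF)
≡ NOT (NOT ((NOT c OR a) AND (a IMPLIES c)) OR (NOT c IMPLIES c))   (eliminate IMPLIES)
≡ NOT (NOT ((NOT c OR a) AND (NOT a OR c)) OR (NOT c IMPLIES c))   (eliminate IMPLIES)
≡ NOT (NOT ((NOT c OR a) AND (NOT a OR c)) OR NOT NOT c OR c)   (eliminate IMPLIES)
≡ NOT NOT ((NOT c OR a) AND (NOT a OR c)) AND NOT NOT NOT c AND NOT c   (De Morgan)
≡ (NOT c OR a) AND (NOT a OR c) AND NOT NOT NOT c AND NOT c   (double negation)
≡ (NOT c OR a) AND (NOT a OR c) AND NOT c AND NOT c   (double negation)
≡ (NOT a OR c) AND NOT c   (simplify)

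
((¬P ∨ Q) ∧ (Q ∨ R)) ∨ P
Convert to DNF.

(¬P ∧ R) ∨ Q ∨ P

((¬P ∨ Q) ∧ (Q ∨ R)) ∨ P
≡ (¬P ∧ Q) ∨ (¬P ∧ R) ∨ (Q ∧ Q) ∨ (Q ∧ R) ∨ P   — distribute ∧ over ∨
≡ (¬P ∧ R) ∨ Q ∨ P   — simplify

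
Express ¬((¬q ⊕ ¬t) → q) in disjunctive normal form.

¬((¬q ⊕ ¬t) → q)
⇔ ¬(¬(¬q ⊕ ¬t) ∨ q)   (eliminate →)
⇔ ¬(¬((¬q ∧ ¬¬t) ∨ (¬¬q ∧ ¬t)) ∨ q)   (expand ⊕)
⇔ ¬¬((¬q ∧ ¬¬t) ∨ (¬¬q ∧ ¬t)) ∧ ¬q   (De Morgan)
⇔ ((¬q ∧ ¬¬t) ∨ (¬¬q ∧ ¬t)) ∧ ¬q   (double negation)
⇔ ((¬q ∧ t) ∨ (¬¬q ∧ ¬t)) ∧ ¬q   (double negation)
⇔ ((¬q ∧ t) ∨ (q ∧ ¬t)) ∧ ¬q   (double negation)
⇔ (¬q ∧ t ∧ ¬q) ∨ (q ∧ ¬t ∧ ¬q)   (distribute ∧ over ∨)
⇔ ¬q ∧ t   (simplify)

¬q ∧ t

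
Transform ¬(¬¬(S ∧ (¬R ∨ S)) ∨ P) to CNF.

¬(¬¬(S ∧ (¬R ∨ S)) ∨ P)
≡ ¬¬¬(S ∧ (¬R ∨ S)) ∧ ¬P   [De Morgan]
≡ ¬(S ∧ (¬R ∨ S)) ∧ ¬P   [double negation]
≡ (¬S ∨ ¬(¬R ∨ S)) ∧ ¬P   [De Morgan]
≡ (¬S ∨ (¬¬R ∧ ¬S)) ∧ ¬P   [De Morgan]
≡ (¬S ∨ (R ∧ ¬S)) ∧ ¬P   [double negation]
≡ (¬S ∨ R) ∧ (¬S ∨ ¬S) ∧ ¬P   [distribute ∨ over ∧]
≡ ¬S ∧ ¬P   [simplify]

¬S ∧ ¬P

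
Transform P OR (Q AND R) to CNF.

P OR (Q AND R)
= (P OR Q) AND (P OR R)

(P OR Q) AND (P OR R)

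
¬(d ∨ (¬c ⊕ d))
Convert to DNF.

¬d ∧ c

¬(d ∨ (¬c ⊕ d))
⇔ ¬(d ∨ ¬c ∧ ¬d ∨ ¬¬c ∧ d)   [expand ⊕]
⇔ ¬d ∧ ¬(¬c ∧ ¬d) ∧ ¬(¬¬c ∧ d)   [De Morgan]
⇔ ¬d ∧ (¬¬c ∨ ¬¬d) ∧ ¬(¬¬c ∧ d)   [De Morgan]
⇔ ¬d ∧ (c ∨ ¬¬d) ∧ ¬(¬¬c ∧ d)   [double negation]
⇔ ¬d ∧ (c ∨ d) ∧ ¬(¬¬c ∧ d)   [double negation]
⇔ ¬d ∧ (c ∨ d) ∧ (¬¬¬c ∨ ¬d)   [De Morgan]
⇔ ¬d ∧ (c ∨ d) ∧ (¬c ∨ ¬d)   [double negation]
⇔ ¬d ∧ c ∧ ¬c ∨ ¬d ∧ c ∧ ¬d ∨ ¬d ∧ d ∧ ¬c ∨ ¬d ∧ d ∧ ¬d   [distribute ∧ over ∨]
⇔ ¬d ∧ c   [simplify]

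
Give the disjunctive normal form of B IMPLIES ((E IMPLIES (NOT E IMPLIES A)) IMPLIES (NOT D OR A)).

B IMPLIES ((E IMPLIES (NOT E IMPLIES A)) IMPLIES (NOT D OR A))
≡ NOT B OR ((E IMPLIES (NOT E IMPLIES A)) IMPLIES (NOT D OR A))
≡ NOT B OR NOT (E IMPLIES (NOT E IMPLIES A)) OR NOT D OR A
≡ NOT B OR NOT (NOT E OR (NOT E IMPLIES A)) OR NOT D OR A
≡ NOT B OR NOT (NOT E OR NOT NOT E OR A) OR NOT D OR A
≡ NOT B OR (NOT NOT E AND NOT NOT NOT E AND NOT A) OR NOT D OR A
≡ NOT B OR (E AND NOT NOT NOT E AND NOT A) OR NOT D OR A
≡ NOT B OR (E AND NOT E AND NOT A) OR NOT D OR A
≡ NOT B OR NOT D OR A

NOT B OR NOT D OR A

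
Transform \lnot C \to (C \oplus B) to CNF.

\lnot C \to (C \oplus B)
⇔ \lnot \lnot C \lor (C \oplus B)   — eliminate \to
⇔ \lnot \lnot C \lor ((C \lor B) \land \lnot (C \land B))   — expand \oplus
⇔ C \lor ((C \lor B) \land \lnot (C \land B))   — double negation
⇔ C \lor ((C \lor B) \land (\lnot C \lor \lnot B))   — De Morgan
⇔ (C \lor C \lor B) \land (C \lor \lnot C \lor \lnot B)   — distribute \lor over \land
⇔ C \lor B   — simplify

C \lor B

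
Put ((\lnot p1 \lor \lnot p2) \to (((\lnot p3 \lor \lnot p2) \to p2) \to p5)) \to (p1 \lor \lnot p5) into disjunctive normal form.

p1 \lor \lnot p5

((\lnot p1 \lor \lnot p2) \to (((\lnot p3 \lor \lnot p2) \to p2) \to p5)) \to (p1 \lor \lnot p5)
≡ \lnot ((\lnot p1 \lor \lnot p2) \to (((\lnot p3 \lor \lnot p2) \to p2) \to p5)) \lor p1 \lor \lnot p5   (eliminate \to)
≡ \lnot (\lnot (\lnot p1 \lor \lnot p2) \lor (((\lnot p3 \lor \lnot p2) \to p2) \to p5)) \lor p1 \lor \lnot p5   (eliminate \to)
≡ \lnot (\lnot (\lnot p1 \lor \lnot p2) \lor \lnot ((\lnot p3 \lor \lnot p2) \to p2) \lor p5) \lor p1 \lor \lnot p5   (eliminate \to)
≡ \lnot (\lnot (\lnot p1 \lor \lnot p2) \lor \lnot (\lnot (\lnot p3 \lor \lnot p2) \lor p2) \lor p5) \lor p1 \lor \lnot p5   (eliminate \to)
≡ (\lnot \lnot (\lnot p1 \lor \lnot p2) \land \lnot \lnot (\lnot (\lnot p3 \lor \lnot p2) \lor p2) \land \lnot p5) \lor p1 \lor \lnot p5   (De Morgan)
≡ ((\lnot p1 \lor \lnot p2) \land \lnot \lnot (\lnot (\lnot p3 \lor \lnot p2) \lor p2) \land \lnot p5) \lor p1 \lor \lnot p5   (double negation)
≡ ((\lnot p1 \lor \lnot p2) \land (\lnot (\lnot p3 \lor \lnot p2) \lor p2) \land \lnot p5) \lor p1 \lor \lnot p5   (double negation)
≡ ((\lnot p1 \lor \lnot p2) \land ((\lnot \lnot p3 \land \lnot \lnot p2) \lor p2) \land \lnot p5) \lor p1 \lor \lnot p5   (De Morgan)
≡ ((\lnot p1 \lor \lnot p2) \land ((p3 \land \lnot \lnot p2) \lor p2) \land \lnot p5) \lor p1 \lor \lnot p5   (double negation)
≡ ((\lnot p1 \lor \lnot p2) \land ((p3 \land p2) \lor p2) \land \lnot p5) \lor p1 \lor \lnot p5   (double negation)
≡ (\lnot p1 \land p3 \land p2 \land \lnot p5) \lor (\lnot p1 \land p2 \land \lnot p5) \lor (\lnot p2 \land p3 \land p2 \land \lnot p5) \lor (\lnot p2 \land p2 \land \lnot p5) \lor p1 \lor \lnot p5   (distribute \land over \lor)
≡ p1 \lor \lnot p5   (simplify)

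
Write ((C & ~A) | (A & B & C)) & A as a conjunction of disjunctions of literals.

C & (~A | B) & A

((C & ~A) | (A & B & C)) & A
⇔ (C | A) & (C | B) & (C | C) & (~A | A) & (~A | B) & (~A | C) & A   (distribute | over &)
⇔ C & (~A | B) & A   (simplify)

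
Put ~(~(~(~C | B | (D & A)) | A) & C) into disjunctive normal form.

(C & ~B & ~D) | (C & ~B & ~A) | A | ~C

~(~(~(~C | B | (D & A)) | A) & C)
≡ ~~(~(~C | B | (D & A)) | A) | ~C   [De Morgan]
≡ ~(~C | B | (D & A)) | A | ~C   [double negation]
≡ (~~C & ~B & ~(D & A)) | A | ~C   [De Morgan]
≡ (C & ~B & ~(D & A)) | A | ~C   [double negation]
≡ (C & ~B & (~D | ~A)) | A | ~C   [De Morgan]
≡ (C & ~B & ~D) | (C & ~B & ~A) | A | ~C   [distribute & over |]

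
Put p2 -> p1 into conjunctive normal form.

~p2 | p1

p2 -> p1
≡ ~p2 | p1   [eliminate ->]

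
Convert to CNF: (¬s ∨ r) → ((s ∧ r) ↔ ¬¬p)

(¬s ∨ r) → ((s ∧ r) ↔ ¬¬p)
= ¬(¬s ∨ r) ∨ ((s ∧ r) ↔ ¬¬p)   — eliminate →
= ¬(¬s ∨ r) ∨ (((s ∧ r) → ¬¬p) ∧ (¬¬p → (s ∧ r)))   — eliminate ↔
= ¬(¬s ∨ r) ∨ ((¬(s ∧ r) ∨ ¬¬p) ∧ (¬¬p → (s ∧ r)))   — eliminate →
= ¬(¬s ∨ r) ∨ ((¬(s ∧ r) ∨ ¬¬p) ∧ (¬¬¬p ∨ (s ∧ r)))   — eliminate →
= (¬¬s ∧ ¬r) ∨ ((¬(s ∧ r) ∨ ¬¬p) ∧ (¬¬¬p ∨ (s ∧ r)))   — De Morgan
= (s ∧ ¬r) ∨ ((¬(s ∧ r) ∨ ¬¬p) ∧ (¬¬¬p ∨ (s ∧ r)))   — double negation
= (s ∧ ¬r) ∨ ((¬s ∨ ¬r ∨ ¬¬p) ∧ (¬¬¬p ∨ (s ∧ r)))   — De Morgan
= (s ∧ ¬r) ∨ ((¬s ∨ ¬r ∨ p) ∧ (¬¬¬p ∨ (s ∧ r)))   — double negation
= (s ∧ ¬r) ∨ ((¬s ∨ ¬r ∨ p) ∧ (¬p ∨ (s ∧ r)))   — double negation
= (s ∨ ¬s ∨ ¬r ∨ p) ∧ (s ∨ ¬p ∨ s) ∧ (s ∨ ¬p ∨ r) ∧ (¬r ∨ ¬s ∨ ¬r ∨ p) ∧ (¬r ∨ ¬p ∨ s) ∧ (¬r ∨ ¬p ∨ r)   — distribute ∨ over ∧
= (s ∨ ¬p) ∧ (¬r ∨ ¬s ∨ p)   — simplify

(s ∨ ¬p) ∧ (¬r ∨ ¬s ∨ p)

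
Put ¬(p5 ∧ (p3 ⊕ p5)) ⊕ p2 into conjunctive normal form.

(¬p5 ∨ p3 ∨ p2) ∧ (p5 ∨ ¬p2) ∧ (¬p3 ∨ ¬p5 ∨ ¬p2)

¬(p5 ∧ (p3 ⊕ p5)) ⊕ p2
≡ (¬(p5 ∧ (p3 ⊕ p5)) ∨ p2) ∧ ¬(¬(p5 ∧ (p3 ⊕ p5)) ∧ p2)   [expand ⊕]
≡ (¬(p5 ∧ (p3 ∨ p5) ∧ ¬(p3 ∧ p5)) ∨ p2) ∧ ¬(¬(p5 ∧ (p3 ⊕ p5)) ∧ p2)   [expand ⊕]
≡ (¬(p5 ∧ (p3 ∨ p5) ∧ ¬(p3 ∧ p5)) ∨ p2) ∧ ¬(¬(p5 ∧ (p3 ∨ p5) ∧ ¬(p3 ∧ p5)) ∧ p2)   [expand ⊕]
≡ (¬p5 ∨ ¬(p3 ∨ p5) ∨ ¬¬(p3 ∧ p5) ∨ p2) ∧ ¬(¬(p5 ∧ (p3 ∨ p5) ∧ ¬(p3 ∧ p5)) ∧ p2)   [De Morgan]
≡ (¬p5 ∨ (¬p3 ∧ ¬p5) ∨ ¬¬(p3 ∧ p5) ∨ p2) ∧ ¬(¬(p5 ∧ (p3 ∨ p5) ∧ ¬(p3 ∧ p5)) ∧ p2)   [De Morgan]
≡ (¬p5 ∨ (¬p3 ∧ ¬p5) ∨ (p3 ∧ p5) ∨ p2) ∧ ¬(¬(p5 ∧ (p3 ∨ p5) ∧ ¬(p3 ∧ p5)) ∧ p2)   [double negation]
≡ (¬p5 ∨ (¬p3 ∧ ¬p5) ∨ (p3 ∧ p5) ∨ p2) ∧ (¬¬(p5 ∧ (p3 ∨ p5) ∧ ¬(p3 ∧ p5)) ∨ ¬p2)   [De Morgan]
≡ (¬p5 ∨ (¬p3 ∧ ¬p5) ∨ (p3 ∧ p5) ∨ p2) ∧ ((p5 ∧ (p3 ∨ p5) ∧ ¬(p3 ∧ p5)) ∨ ¬p2)   [double negation]
≡ (¬p5 ∨ (¬p3 ∧ ¬p5) ∨ (p3 ∧ p5) ∨ p2) ∧ ((p5 ∧ (p3 ∨ p5) ∧ (¬p3 ∨ ¬p5)) ∨ ¬p2)   [De Morgan]
≡ (¬p5 ∨ ¬p3 ∨ p3 ∨ p2) ∧ (¬p5 ∨ ¬p3 ∨ p5 ∨ p2) ∧ (¬p5 ∨ ¬p5 ∨ p3 ∨ p2) ∧ (¬p5 ∨ ¬p5 ∨ p5 ∨ p2) ∧ (p5 ∨ ¬p2) ∧ (p3 ∨ p5 ∨ ¬p2) ∧ (¬p3 ∨ ¬p5 ∨ ¬p2)   [distribute ∨ over ∧]
≡ (¬p5 ∨ p3 ∨ p2) ∧ (p5 ∨ ¬p2) ∧ (¬p3 ∨ ¬p5 ∨ ¬p2)   [simplify]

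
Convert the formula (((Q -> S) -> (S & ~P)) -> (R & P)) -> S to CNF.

(Q | S) & (~R | ~P | S)

(((Q -> S) -> (S & ~P)) -> (R & P)) -> S
⇔ ~(((Q -> S) -> (S & ~P)) -> (R & P)) | S
⇔ ~(~((Q -> S) -> (S & ~P)) | (R & P)) | S
⇔ ~(~(~(Q -> S) | (S & ~P)) | (R & P)) | S
⇔ ~(~(~(~Q | S) | (S & ~P)) | (R & P)) | S
⇔ (~~(~(~Q | S) | (S & ~P)) & ~(R & P)) | S
⇔ ((~(~Q | S) | (S & ~P)) & ~(R & P)) | S
⇔ (((~~Q & ~S) | (S & ~P)) & ~(R & P)) | S
⇔ (((Q & ~S) | (S & ~P)) & ~(R & P)) | S
⇔ (((Q & ~S) | (S & ~P)) & (~R | ~P)) | S
⇔ (Q | S | S) & (Q | ~P | S) & (~S | S | S) & (~S | ~P | S) & (~R | ~P | S)
⇔ (Q | S) & (~R | ~P | S)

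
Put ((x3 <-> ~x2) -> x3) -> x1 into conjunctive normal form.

(x2 | x3 | x1) & (~x3 | x1)

((x3 <-> ~x2) -> x3) -> x1
≡ ~((x3 <-> ~x2) -> x3) | x1   [eliminate ->]
≡ ~(~(x3 <-> ~x2) | x3) | x1   [eliminate ->]
≡ ~(~((x3 -> ~x2) & (~x2 -> x3)) | x3) | x1   [eliminate <->]
≡ ~(~((~x3 | ~x2) & (~x2 -> x3)) | x3) | x1   [eliminate ->]
≡ ~(~((~x3 | ~x2) & (~~x2 | x3)) | x3) | x1   [eliminate ->]
≡ (~~((~x3 | ~x2) & (~~x2 | x3)) & ~x3) | x1   [De Morgan]
≡ ((~x3 | ~x2) & (~~x2 | x3) & ~x3) | x1   [double negation]
≡ ((~x3 | ~x2) & (x2 | x3) & ~x3) | x1   [double negation]
≡ (~x3 | ~x2 | x1) & (x2 | x3 | x1) & (~x3 | x1)   [distribute | over &]
≡ (x2 | x3 | x1) & (~x3 | x1)   [simplify]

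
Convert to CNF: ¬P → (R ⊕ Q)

¬P → (R ⊕ Q)
≡ ¬¬P ∨ (R ⊕ Q)   [eliminate →]
≡ ¬¬P ∨ ((R ∨ Q) ∧ ¬(R ∧ Q))   [expand ⊕]
≡ P ∨ ((R ∨ Q) ∧ ¬(R ∧ Q))   [double negation]
≡ P ∨ ((R ∨ Q) ∧ (¬R ∨ ¬Q))   [De Morgan]
≡ (P ∨ R ∨ Q) ∧ (P ∨ ¬R ∨ ¬Q)   [distribute ∨ over ∧]

(P ∨ R ∨ Q) ∧ (P ∨ ¬R ∨ ¬Q)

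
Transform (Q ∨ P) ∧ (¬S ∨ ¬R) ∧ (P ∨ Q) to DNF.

(Q ∨ P) ∧ (¬S ∨ ¬R) ∧ (P ∨ Q)
≡ (Q ∧ ¬S ∧ P) ∨ (Q ∧ ¬S ∧ Q) ∨ (Q ∧ ¬R ∧ P) ∨ (Q ∧ ¬R ∧ Q) ∨ (P ∧ ¬S ∧ P) ∨ (P ∧ ¬S ∧ Q) ∨ (P ∧ ¬R ∧ P) ∨ (P ∧ ¬R ∧ Q)   (distribute ∧ over ∨)
≡ (Q ∧ ¬S) ∨ (Q ∧ ¬R) ∨ (P ∧ ¬S) ∨ (P ∧ ¬R)   (simplify)

(Q ∧ ¬S) ∨ (Q ∧ ¬R) ∨ (P ∧ ¬S) ∨ (P ∧ ¬R)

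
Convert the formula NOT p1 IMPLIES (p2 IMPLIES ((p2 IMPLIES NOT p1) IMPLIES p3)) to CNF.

NOT p1 IMPLIES (p2 IMPLIES ((p2 IMPLIES NOT p1) IMPLIES p3))
≡ NOT NOT p1 OR (p2 IMPLIES ((p2 IMPLIES NOT p1) IMPLIES p3))   (eliminate IMPLIES)
≡ NOT NOT p1 OR NOT p2 OR ((p2 IMPLIES NOT p1) IMPLIES p3)   (eliminate IMPLIES)
≡ NOT NOT p1 OR NOT p2 OR NOT (p2 IMPLIES NOT p1) OR p3   (eliminate IMPLIES)
≡ NOT NOT p1 OR NOT p2 OR NOT (NOT p2 OR NOT p1) OR p3   (eliminate IMPLIES)
≡ p1 OR NOT p2 OR NOT (NOT p2 OR NOT p1) OR p3   (double negation)
≡ p1 OR NOT p2 OR (NOT NOT p2 AND NOT NOT p1) OR p3   (De Morgan)
≡ p1 OR NOT p2 OR (p2 AND NOT NOT p1) OR p3   (double negation)
≡ p1 OR NOT p2 OR (p2 AND p1) OR p3   (double negation)
≡ (p1 OR NOT p2 OR p2 OR p3) AND (p1 OR NOT p2 OR p1 OR p3)   (distribute OR over AND)
≡ p1 OR NOT p2 OR p3   (simplify)

p1 OR NOT p2 OR p3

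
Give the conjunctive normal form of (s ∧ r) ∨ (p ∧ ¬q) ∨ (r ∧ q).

(s ∧ r) ∨ (p ∧ ¬q) ∨ (r ∧ q)
≡ (s ∨ p ∨ r) ∧ (s ∨ p ∨ q) ∧ (s ∨ ¬q ∨ r) ∧ (s ∨ ¬q ∨ q) ∧ (r ∨ p ∨ r) ∧ (r ∨ p ∨ q) ∧ (r ∨ ¬q ∨ r) ∧ (r ∨ ¬q ∨ q)   [distribute ∨ over ∧]
≡ (s ∨ p ∨ q) ∧ (r ∨ p) ∧ (r ∨ ¬q)   [simplify]

(s ∨ p ∨ q) ∧ (r ∨ p) ∧ (r ∨ ¬q)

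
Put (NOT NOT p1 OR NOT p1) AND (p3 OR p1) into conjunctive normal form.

(NOT NOT p1 OR NOT p1) AND (p3 OR p1)
= (p1 OR NOT p1) AND (p3 OR p1)   — double negation
= p3 OR p1   — simplify

p3 OR p1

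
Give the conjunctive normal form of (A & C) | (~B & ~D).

(A | ~B) & (A | ~D) & (C | ~B) & (C | ~D)

(A & C) | (~B & ~D)
≡ (A | ~B) & (A | ~D) & (C | ~B) & (C | ~D)   — distribute | over &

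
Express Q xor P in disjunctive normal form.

(Q & ~P) | (~Q & P)

Q xor P
≡ (Q & ~P) | (~Q & P)   — expand xor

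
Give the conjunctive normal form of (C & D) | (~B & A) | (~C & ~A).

(C & D) | (~B & A) | (~C & ~A)
⇔ (C | ~B | ~C) & (C | ~B | ~A) & (C | A | ~C) & (C | A | ~A) & (D | ~B | ~C) & (D | ~B | ~A) & (D | A | ~C) & (D | A | ~A)   [distribute | over &]
⇔ (C | ~B | ~A) & (D | ~B | ~C) & (D | ~B | ~A) & (D | A | ~C)   [simplify]

(C | ~B | ~A) & (D | ~B | ~C) & (D | ~B | ~A) & (D | A | ~C)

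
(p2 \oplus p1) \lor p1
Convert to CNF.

(p2 \oplus p1) \lor p1
≡ ((p2 \lor p1) \land \lnot (p2 \land p1)) \lor p1
≡ ((p2 \lor p1) \land (\lnot p2 \lor \lnot p1)) \lor p1
≡ (p2 \lor p1 \lor p1) \land (\lnot p2 \lor \lnot p1 \lor p1)
≡ p2 \lor p1

p2 \lor p1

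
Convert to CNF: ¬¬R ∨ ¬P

¬¬R ∨ ¬P
= R ∨ ¬P   [double negation]

R ∨ ¬P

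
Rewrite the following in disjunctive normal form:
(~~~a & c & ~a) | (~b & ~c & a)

(~~~a & c & ~a) | (~b & ~c & a)
⇔ (~a & c & ~a) | (~b & ~c & a)   (double negation)
⇔ (~a & c) | (~b & ~c & a)   (simplify)

(~a & c) | (~b & ~c & a)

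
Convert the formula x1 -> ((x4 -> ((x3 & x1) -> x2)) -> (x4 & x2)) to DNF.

x1 -> ((x4 -> ((x3 & x1) -> x2)) -> (x4 & x2))
≡ ~x1 | ((x4 -> ((x3 & x1) -> x2)) -> (x4 & x2))   (eliminate ->)
≡ ~x1 | ~(x4 -> ((x3 & x1) -> x2)) | (x4 & x2)   (eliminate ->)
≡ ~x1 | ~(~x4 | ((x3 & x1) -> x2)) | (x4 & x2)   (eliminate ->)
≡ ~x1 | ~(~x4 | ~(x3 & x1) | x2) | (x4 & x2)   (eliminate ->)
≡ ~x1 | (~~x4 & ~~(x3 & x1) & ~x2) | (x4 & x2)   (De Morgan)
≡ ~x1 | (x4 & ~~(x3 & x1) & ~x2) | (x4 & x2)   (double negation)
≡ ~x1 | (x4 & x3 & x1 & ~x2) | (x4 & x2)   (double negation)

~x1 | (x4 & x3 & x1 & ~x2) | (x4 & x2)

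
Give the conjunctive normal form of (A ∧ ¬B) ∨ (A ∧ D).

(A ∧ ¬B) ∨ (A ∧ D)
= (A ∨ A) ∧ (A ∨ D) ∧ (¬B ∨ A) ∧ (¬B ∨ D)   [distribute ∨ over ∧]
= A ∧ (¬B ∨ D)   [simplify]

A ∧ (¬B ∨ D)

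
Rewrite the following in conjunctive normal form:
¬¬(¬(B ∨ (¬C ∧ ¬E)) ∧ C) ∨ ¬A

¬¬(¬(B ∨ (¬C ∧ ¬E)) ∧ C) ∨ ¬A
= (¬(B ∨ (¬C ∧ ¬E)) ∧ C) ∨ ¬A   [double negation]
= (¬B ∧ ¬(¬C ∧ ¬E) ∧ C) ∨ ¬A   [De Morgan]
= (¬B ∧ (¬¬C ∨ ¬¬E) ∧ C) ∨ ¬A   [De Morgan]
= (¬B ∧ (C ∨ ¬¬E) ∧ C) ∨ ¬A   [double negation]
= (¬B ∧ (C ∨ E) ∧ C) ∨ ¬A   [double negation]
= (¬B ∨ ¬A) ∧ (C ∨ E ∨ ¬A) ∧ (C ∨ ¬A)   [distribute ∨ over ∧]
= (¬B ∨ ¬A) ∧ (C ∨ ¬A)   [simplify]

(¬B ∨ ¬A) ∧ (C ∨ ¬A)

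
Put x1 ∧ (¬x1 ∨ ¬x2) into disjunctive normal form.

x1 ∧ ¬x2

x1 ∧ (¬x1 ∨ ¬x2)
= (x1 ∧ ¬x1) ∨ (x1 ∧ ¬x2)   [distribute ∧ over ∨]
= x1 ∧ ¬x2   [simplify]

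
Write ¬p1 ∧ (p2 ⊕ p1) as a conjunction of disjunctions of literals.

¬p1 ∧ (p2 ∨ p1)

¬p1 ∧ (p2 ⊕ p1)
≡ ¬p1 ∧ (p2 ∨ p1) ∧ ¬(p2 ∧ p1)   [expand ⊕]
≡ ¬p1 ∧ (p2 ∨ p1) ∧ (¬p2 ∨ ¬p1)   [De Morgan]
≡ ¬p1 ∧ (p2 ∨ p1)   [simplify]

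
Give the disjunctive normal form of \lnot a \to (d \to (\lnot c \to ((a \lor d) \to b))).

\lnot a \to (d \to (\lnot c \to ((a \lor d) \to b)))
≡ \lnot \lnot a \lor (d \to (\lnot c \to ((a \lor d) \to b)))   [eliminate \to]
≡ \lnot \lnot a \lor \lnot d \lor (\lnot c \to ((a \lor d) \to b))   [eliminate \to]
≡ \lnot \lnot a \lor \lnot d \lor \lnot \lnot c \lor ((a \lor d) \to b)   [eliminate \to]
≡ \lnot \lnot a \lor \lnot d \lor \lnot \lnot c \lor \lnot (a \lor d) \lor b   [eliminate \to]
≡ a \lor \lnot d \lor \lnot \lnot c \lor \lnot (a \lor d) \lor b   [double negation]
≡ a \lor \lnot d \lor c \lor \lnot (a \lor d) \lor b   [double negation]
≡ a \lor \lnot d \lor c \lor (\lnot a \land \lnot d) \lor b   [De Morgan]
≡ a \lor \lnot d \lor c \lor b   [simplify]

a \lor \lnot d \lor c \lor b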